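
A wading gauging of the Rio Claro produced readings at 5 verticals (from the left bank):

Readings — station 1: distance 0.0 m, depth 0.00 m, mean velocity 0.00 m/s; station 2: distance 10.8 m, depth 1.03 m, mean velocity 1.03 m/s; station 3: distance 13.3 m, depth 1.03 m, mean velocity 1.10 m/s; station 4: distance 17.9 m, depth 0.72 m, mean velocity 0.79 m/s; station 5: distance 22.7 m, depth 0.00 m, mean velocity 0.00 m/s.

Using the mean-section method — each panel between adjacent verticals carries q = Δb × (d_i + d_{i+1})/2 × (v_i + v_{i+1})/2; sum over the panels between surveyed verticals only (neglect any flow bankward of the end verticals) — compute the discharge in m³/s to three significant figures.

10.1 m³/s

Panel 1-2: Δb = 10.8 m, d̄ = (0.00+1.03)/2 = 0.515, v̄ = (0.00+1.03)/2 = 0.515 → q = 10.8×0.515×0.515 = 2.864 m³/s
Panel 2-3: Δb = 2.5 m, d̄ = (1.03+1.03)/2 = 1.03, v̄ = (1.03+1.10)/2 = 1.065 → q = 2.5×1.03×1.065 = 2.742 m³/s
Panel 3-4: Δb = 4.6 m, d̄ = (1.03+0.72)/2 = 0.875, v̄ = (1.10+0.79)/2 = 0.945 → q = 4.6×0.875×0.945 = 3.804 m³/s
Panel 4-5: Δb = 4.8 m, d̄ = (0.72+0.00)/2 = 0.36, v̄ = (0.79+0.00)/2 = 0.395 → q = 4.8×0.36×0.395 = 0.6826 m³/s
Q = Σ q = 10.09 m³/s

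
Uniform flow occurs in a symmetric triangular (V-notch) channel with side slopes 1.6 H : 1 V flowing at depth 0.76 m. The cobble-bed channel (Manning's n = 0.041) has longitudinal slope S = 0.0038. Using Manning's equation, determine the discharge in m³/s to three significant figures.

0.653 m³/s

A = z·y² = 1.6×0.76² = 0.9242 m²
P = 2y√(1+z²) = 2×0.76×√(1+1.6²) = 2.868 m
R = A/P = 0.9242/2.868 = 0.3222 m
Q = (1/n)·A·R^(2/3)·S^(1/2) = (1/0.041) × 0.9242 × 0.3222^(2/3) × 0.0038^(1/2) = 0.6531 m³/s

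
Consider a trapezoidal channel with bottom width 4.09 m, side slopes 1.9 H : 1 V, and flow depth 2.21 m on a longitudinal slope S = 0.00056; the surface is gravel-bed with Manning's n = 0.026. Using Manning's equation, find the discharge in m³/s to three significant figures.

20.4 m³/s

A = (b + z·y)·y = (4.09 + 1.9×2.21)×2.21 = 18.32 m²
P = b + 2y√(1+z²) = 4.09 + 2×2.21×√(1+1.9²) = 13.58 m
R = A/P = 18.32/13.58 = 1.349 m
Q = (1/n)·A·R^(2/3)·S^(1/2) = (1/0.026) × 18.32 × 1.349^(2/3) × 0.00056^(1/2) = 20.36 m³/s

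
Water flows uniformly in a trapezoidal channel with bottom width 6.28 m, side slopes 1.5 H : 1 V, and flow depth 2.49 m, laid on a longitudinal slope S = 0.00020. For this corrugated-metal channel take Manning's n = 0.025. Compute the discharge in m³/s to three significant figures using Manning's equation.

19.6 m³/s

A = (b + z·y)·y = (6.28 + 1.5×2.49)×2.49 = 24.94 m²
P = b + 2y√(1+z²) = 6.28 + 2×2.49×√(1+1.5²) = 15.26 m
R = A/P = 24.94/15.26 = 1.634 m
Q = (1/n)·A·R^(2/3)·S^(1/2) = (1/0.025) × 24.94 × 1.634^(2/3) × 0.00020^(1/2) = 19.57 m³/s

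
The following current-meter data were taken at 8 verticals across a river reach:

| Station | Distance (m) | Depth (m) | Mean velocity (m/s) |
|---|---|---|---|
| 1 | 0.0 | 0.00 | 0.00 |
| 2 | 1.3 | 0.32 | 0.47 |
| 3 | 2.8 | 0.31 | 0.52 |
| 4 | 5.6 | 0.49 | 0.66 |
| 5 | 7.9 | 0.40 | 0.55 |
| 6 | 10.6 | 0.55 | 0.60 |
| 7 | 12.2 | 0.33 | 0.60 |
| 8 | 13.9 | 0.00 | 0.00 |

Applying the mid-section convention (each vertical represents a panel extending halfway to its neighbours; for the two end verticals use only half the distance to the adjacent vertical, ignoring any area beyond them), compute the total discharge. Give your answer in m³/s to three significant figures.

w_2 = (2.8 − 0.0)/2 = 1.4 m; q_2 = 0.47 × 0.32 × 1.4 = 0.2106 m³/s
w_3 = (5.6 − 1.3)/2 = 2.15 m; q_3 = 0.52 × 0.31 × 2.15 = 0.3466 m³/s
w_4 = (7.9 − 2.8)/2 = 2.55 m; q_4 = 0.66 × 0.49 × 2.55 = 0.8247 m³/s
w_5 = (10.6 − 5.6)/2 = 2.5 m; q_5 = 0.55 × 0.40 × 2.5 = 0.5500 m³/s
w_6 = (12.2 − 7.9)/2 = 2.15 m; q_6 = 0.60 × 0.55 × 2.15 = 0.7095 m³/s
w_7 = (13.9 − 10.6)/2 = 1.65 m; q_7 = 0.60 × 0.33 × 1.65 = 0.3267 m³/s
Stations 1, 8 contribute zero (depth or velocity is 0).
Q = Σ qᵢ = 2.968 m³/s

2.97 m³/s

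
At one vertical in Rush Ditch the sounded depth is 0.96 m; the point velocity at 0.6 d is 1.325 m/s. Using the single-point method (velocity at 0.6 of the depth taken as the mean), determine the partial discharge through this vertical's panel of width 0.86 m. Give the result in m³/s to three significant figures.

v̄ = v₀.₆ = 1.325 m/s
q = v̄ × d × w = 1.325 × 0.96 × 0.86 = 1.094 m³/s

1.09 m³/s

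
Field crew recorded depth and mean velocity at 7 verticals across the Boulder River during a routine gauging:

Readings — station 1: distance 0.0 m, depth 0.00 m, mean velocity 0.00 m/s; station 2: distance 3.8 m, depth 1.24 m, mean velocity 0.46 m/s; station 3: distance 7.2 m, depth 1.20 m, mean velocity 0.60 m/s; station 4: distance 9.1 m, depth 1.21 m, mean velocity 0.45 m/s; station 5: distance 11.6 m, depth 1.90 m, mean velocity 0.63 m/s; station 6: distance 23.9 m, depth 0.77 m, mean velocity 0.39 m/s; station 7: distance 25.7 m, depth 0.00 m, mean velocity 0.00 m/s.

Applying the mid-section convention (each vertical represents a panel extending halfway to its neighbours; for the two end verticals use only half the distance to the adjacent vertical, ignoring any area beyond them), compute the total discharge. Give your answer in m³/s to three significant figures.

w_2 = (7.2 − 0.0)/2 = 3.6 m; q_2 = 0.46 × 1.24 × 3.6 = 2.053 m³/s
w_3 = (9.1 − 3.8)/2 = 2.65 m; q_3 = 0.60 × 1.20 × 2.65 = 1.908 m³/s
w_4 = (11.6 − 7.2)/2 = 2.2 m; q_4 = 0.45 × 1.21 × 2.2 = 1.198 m³/s
w_5 = (23.9 − 9.1)/2 = 7.4 m; q_5 = 0.63 × 1.90 × 7.4 = 8.858 m³/s
w_6 = (25.7 − 11.6)/2 = 7.05 m; q_6 = 0.39 × 0.77 × 7.05 = 2.117 m³/s
Stations 1, 7 contribute zero (depth or velocity is 0).
Q = Σ qᵢ = 16.13 m³/s

16.1 m³/s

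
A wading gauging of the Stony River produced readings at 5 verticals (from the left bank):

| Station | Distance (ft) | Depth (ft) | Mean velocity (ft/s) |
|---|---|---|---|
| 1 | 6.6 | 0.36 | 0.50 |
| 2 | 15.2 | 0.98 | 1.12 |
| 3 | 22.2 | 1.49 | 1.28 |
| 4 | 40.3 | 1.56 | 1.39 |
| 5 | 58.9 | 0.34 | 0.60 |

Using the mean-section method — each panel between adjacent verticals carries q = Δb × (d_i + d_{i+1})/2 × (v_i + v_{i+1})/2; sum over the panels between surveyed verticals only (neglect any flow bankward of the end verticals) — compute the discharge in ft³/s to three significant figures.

69.5 ft³/s

Panel 1-2: Δb = 8.6 ft, d̄ = (0.36+0.98)/2 = 0.67, v̄ = (0.50+1.12)/2 = 0.81 → q = 8.6×0.67×0.81 = 4.667 ft³/s
Panel 2-3: Δb = 7 ft, d̄ = (0.98+1.49)/2 = 1.235, v̄ = (1.12+1.28)/2 = 1.2 → q = 7×1.235×1.2 = 10.37 ft³/s
Panel 3-4: Δb = 18.1 ft, d̄ = (1.49+1.56)/2 = 1.525, v̄ = (1.28+1.39)/2 = 1.335 → q = 18.1×1.525×1.335 = 36.85 ft³/s
Panel 4-5: Δb = 18.6 ft, d̄ = (1.56+0.34)/2 = 0.95, v̄ = (1.39+0.60)/2 = 0.995 → q = 18.6×0.95×0.995 = 17.58 ft³/s
Q = Σ q = 69.47 ft³/s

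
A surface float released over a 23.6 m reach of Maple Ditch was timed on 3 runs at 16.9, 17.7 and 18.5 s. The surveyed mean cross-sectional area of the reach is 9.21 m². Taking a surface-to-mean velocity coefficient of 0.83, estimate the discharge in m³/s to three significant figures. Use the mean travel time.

10.2 m³/s

t̄ = (16.9 + 17.7 + 18.5) / 3 = 17.7 s
v_surface = L / t̄ = 23.6 / 17.7 = 1.333 m/s
v_mean = 0.83 × 1.333 = 1.107 m/s
Q = A × v_mean = 9.21 × 1.107 = 10.19 m³/s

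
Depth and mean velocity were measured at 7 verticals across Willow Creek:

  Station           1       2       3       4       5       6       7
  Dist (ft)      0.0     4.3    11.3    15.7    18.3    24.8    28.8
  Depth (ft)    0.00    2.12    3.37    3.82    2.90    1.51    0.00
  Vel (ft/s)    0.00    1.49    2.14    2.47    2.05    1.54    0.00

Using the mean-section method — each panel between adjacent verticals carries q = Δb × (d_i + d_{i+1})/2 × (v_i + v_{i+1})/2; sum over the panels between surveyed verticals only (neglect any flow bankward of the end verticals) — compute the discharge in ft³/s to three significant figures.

123 ft³/s

Panel 1-2: Δb = 4.3 ft, d̄ = (0.00+2.12)/2 = 1.06, v̄ = (0.00+1.49)/2 = 0.745 → q = 4.3×1.06×0.745 = 3.396 ft³/s
Panel 2-3: Δb = 7 ft, d̄ = (2.12+3.37)/2 = 2.745, v̄ = (1.49+2.14)/2 = 1.815 → q = 7×2.745×1.815 = 34.88 ft³/s
Panel 3-4: Δb = 4.4 ft, d̄ = (3.37+3.82)/2 = 3.595, v̄ = (2.14+2.47)/2 = 2.305 → q = 4.4×3.595×2.305 = 36.46 ft³/s
Panel 4-5: Δb = 2.6 ft, d̄ = (3.82+2.90)/2 = 3.36, v̄ = (2.47+2.05)/2 = 2.26 → q = 2.6×3.36×2.26 = 19.74 ft³/s
Panel 5-6: Δb = 6.5 ft, d̄ = (2.90+1.51)/2 = 2.205, v̄ = (2.05+1.54)/2 = 1.795 → q = 6.5×2.205×1.795 = 25.73 ft³/s
Panel 6-7: Δb = 4 ft, d̄ = (1.51+0.00)/2 = 0.755, v̄ = (1.54+0.00)/2 = 0.77 → q = 4×0.755×0.77 = 2.325 ft³/s
Q = Σ q = 122.5 ft³/s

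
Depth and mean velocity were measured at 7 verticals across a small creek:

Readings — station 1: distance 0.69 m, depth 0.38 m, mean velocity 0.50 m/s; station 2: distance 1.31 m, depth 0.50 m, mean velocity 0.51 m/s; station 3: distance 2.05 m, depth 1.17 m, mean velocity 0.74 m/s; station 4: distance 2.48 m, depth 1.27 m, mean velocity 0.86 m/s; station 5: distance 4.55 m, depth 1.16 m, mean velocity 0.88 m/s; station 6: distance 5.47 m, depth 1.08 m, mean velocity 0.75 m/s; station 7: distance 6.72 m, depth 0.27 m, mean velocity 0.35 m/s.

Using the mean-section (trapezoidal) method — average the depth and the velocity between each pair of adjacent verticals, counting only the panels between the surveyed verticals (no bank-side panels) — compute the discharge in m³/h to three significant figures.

Panel 1-2: Δb = 0.62 m, d̄ = (0.38+0.50)/2 = 0.44, v̄ = (0.50+0.51)/2 = 0.505 → q = 0.62×0.44×0.505 = 0.1378 m³/s
Panel 2-3: Δb = 0.74 m, d̄ = (0.50+1.17)/2 = 0.835, v̄ = (0.51+0.74)/2 = 0.625 → q = 0.74×0.835×0.625 = 0.3862 m³/s
Panel 3-4: Δb = 0.43 m, d̄ = (1.17+1.27)/2 = 1.22, v̄ = (0.74+0.86)/2 = 0.8 → q = 0.43×1.22×0.8 = 0.4197 m³/s
Panel 4-5: Δb = 2.07 m, d̄ = (1.27+1.16)/2 = 1.215, v̄ = (0.86+0.88)/2 = 0.87 → q = 2.07×1.215×0.87 = 2.188 m³/s
Panel 5-6: Δb = 0.92 m, d̄ = (1.16+1.08)/2 = 1.12, v̄ = (0.88+0.75)/2 = 0.815 → q = 0.92×1.12×0.815 = 0.8398 m³/s
Panel 6-7: Δb = 1.25 m, d̄ = (1.08+0.27)/2 = 0.675, v̄ = (0.75+0.35)/2 = 0.55 → q = 1.25×0.675×0.55 = 0.4641 m³/s
Q = Σ q = 4.436 m³/s
= 4.436 × 3600 = 15970 m³/h

16000 m³/h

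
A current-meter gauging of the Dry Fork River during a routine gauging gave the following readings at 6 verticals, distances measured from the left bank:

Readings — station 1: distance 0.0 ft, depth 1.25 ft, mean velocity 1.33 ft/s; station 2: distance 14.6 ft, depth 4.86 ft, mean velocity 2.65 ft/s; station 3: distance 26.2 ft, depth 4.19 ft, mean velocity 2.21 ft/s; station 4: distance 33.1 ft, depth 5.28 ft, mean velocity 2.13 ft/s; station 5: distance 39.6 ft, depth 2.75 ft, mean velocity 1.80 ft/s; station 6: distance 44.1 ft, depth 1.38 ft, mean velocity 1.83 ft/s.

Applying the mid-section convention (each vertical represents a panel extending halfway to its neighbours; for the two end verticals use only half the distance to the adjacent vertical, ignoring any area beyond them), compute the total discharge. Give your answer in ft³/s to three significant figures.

375 ft³/s

w_1 = (14.6 − 0.0)/2 = 7.3 ft; q_1 = 1.33 × 1.25 × 7.3 = 12.14 ft³/s
w_2 = (26.2 − 0.0)/2 = 13.1 ft; q_2 = 2.65 × 4.86 × 13.1 = 168.7 ft³/s
w_3 = (33.1 − 14.6)/2 = 9.25 ft; q_3 = 2.21 × 4.19 × 9.25 = 85.65 ft³/s
w_4 = (39.6 − 26.2)/2 = 6.7 ft; q_4 = 2.13 × 5.28 × 6.7 = 75.35 ft³/s
w_5 = (44.1 − 33.1)/2 = 5.5 ft; q_5 = 1.80 × 2.75 × 5.5 = 27.23 ft³/s
w_6 = (44.1 − 39.6)/2 = 2.25 ft; q_6 = 1.83 × 1.38 × 2.25 = 5.682 ft³/s
Q = Σ qᵢ = 374.8 ft³/s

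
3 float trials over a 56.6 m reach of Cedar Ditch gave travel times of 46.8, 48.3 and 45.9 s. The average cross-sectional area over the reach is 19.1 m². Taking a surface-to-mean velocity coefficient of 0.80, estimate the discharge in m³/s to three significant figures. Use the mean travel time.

t̄ = (46.8 + 48.3 + 45.9) / 3 = 47 s
v_surface = L / t̄ = 56.6 / 47 = 1.204 m/s
v_mean = 0.80 × 1.204 = 0.9634 m/s
Q = A × v_mean = 19.1 × 0.9634 = 18.40 m³/s

18.4 m³/s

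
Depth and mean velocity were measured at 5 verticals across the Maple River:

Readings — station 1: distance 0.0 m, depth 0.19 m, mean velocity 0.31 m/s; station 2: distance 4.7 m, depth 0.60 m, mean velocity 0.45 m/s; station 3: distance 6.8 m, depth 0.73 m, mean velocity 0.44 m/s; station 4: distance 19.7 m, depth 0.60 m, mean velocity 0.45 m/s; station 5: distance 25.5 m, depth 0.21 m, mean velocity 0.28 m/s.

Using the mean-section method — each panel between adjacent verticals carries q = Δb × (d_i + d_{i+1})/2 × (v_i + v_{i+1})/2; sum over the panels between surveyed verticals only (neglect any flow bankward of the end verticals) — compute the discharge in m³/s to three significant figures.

6.00 m³/s

Panel 1-2: Δb = 4.7 m, d̄ = (0.19+0.60)/2 = 0.395, v̄ = (0.31+0.45)/2 = 0.38 → q = 4.7×0.395×0.38 = 0.7055 m³/s
Panel 2-3: Δb = 2.1 m, d̄ = (0.60+0.73)/2 = 0.665, v̄ = (0.45+0.44)/2 = 0.445 → q = 2.1×0.665×0.445 = 0.6214 m³/s
Panel 3-4: Δb = 12.9 m, d̄ = (0.73+0.60)/2 = 0.665, v̄ = (0.44+0.45)/2 = 0.445 → q = 12.9×0.665×0.445 = 3.817 m³/s
Panel 4-5: Δb = 5.8 m, d̄ = (0.60+0.21)/2 = 0.405, v̄ = (0.45+0.28)/2 = 0.365 → q = 5.8×0.405×0.365 = 0.8574 m³/s
Q = Σ q = 6.002 m³/s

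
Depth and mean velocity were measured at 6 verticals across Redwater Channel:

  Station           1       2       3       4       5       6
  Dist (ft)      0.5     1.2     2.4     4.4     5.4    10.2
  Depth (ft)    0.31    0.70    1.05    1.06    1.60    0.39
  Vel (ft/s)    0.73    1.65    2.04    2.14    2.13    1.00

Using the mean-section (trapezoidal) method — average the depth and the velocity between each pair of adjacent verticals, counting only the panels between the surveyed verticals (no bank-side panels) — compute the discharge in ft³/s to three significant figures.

17.1 ft³/s

Panel 1-2: Δb = 0.7 ft, d̄ = (0.31+0.70)/2 = 0.505, v̄ = (0.73+1.65)/2 = 1.19 → q = 0.7×0.505×1.19 = 0.4207 ft³/s
Panel 2-3: Δb = 1.2 ft, d̄ = (0.70+1.05)/2 = 0.875, v̄ = (1.65+2.04)/2 = 1.845 → q = 1.2×0.875×1.845 = 1.937 ft³/s
Panel 3-4: Δb = 2 ft, d̄ = (1.05+1.06)/2 = 1.055, v̄ = (2.04+2.14)/2 = 2.09 → q = 2×1.055×2.09 = 4.410 ft³/s
Panel 4-5: Δb = 1 ft, d̄ = (1.06+1.60)/2 = 1.33, v̄ = (2.14+2.13)/2 = 2.135 → q = 1×1.33×2.135 = 2.840 ft³/s
Panel 5-6: Δb = 4.8 ft, d̄ = (1.60+0.39)/2 = 0.995, v̄ = (2.13+1.00)/2 = 1.565 → q = 4.8×0.995×1.565 = 7.474 ft³/s
Q = Σ q = 17.08 ft³/s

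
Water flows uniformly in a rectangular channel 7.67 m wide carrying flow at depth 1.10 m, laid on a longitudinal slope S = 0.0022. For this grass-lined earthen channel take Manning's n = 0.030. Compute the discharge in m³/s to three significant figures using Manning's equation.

A = b·y = 7.67 × 1.10 = 8.437 m²
P = b + 2y = 7.67 + 2×1.10 = 9.870 m
R = A/P = 8.437/9.870 = 0.8548 m
Q = (1/n)·A·R^(2/3)·S^(1/2) = (1/0.030) × 8.437 × 0.8548^(2/3) × 0.0022^(1/2) = 11.88 m³/s

11.9 m³/s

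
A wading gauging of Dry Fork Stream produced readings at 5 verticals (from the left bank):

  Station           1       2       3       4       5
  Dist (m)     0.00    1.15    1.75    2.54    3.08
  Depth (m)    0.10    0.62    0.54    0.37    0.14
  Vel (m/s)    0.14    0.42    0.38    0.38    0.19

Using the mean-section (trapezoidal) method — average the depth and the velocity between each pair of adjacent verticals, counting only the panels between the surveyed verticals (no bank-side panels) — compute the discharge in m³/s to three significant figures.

Panel 1-2: Δb = 1.15 m, d̄ = (0.10+0.62)/2 = 0.36, v̄ = (0.14+0.42)/2 = 0.28 → q = 1.15×0.36×0.28 = 0.1159 m³/s
Panel 2-3: Δb = 0.6 m, d̄ = (0.62+0.54)/2 = 0.58, v̄ = (0.42+0.38)/2 = 0.4 → q = 0.6×0.58×0.4 = 0.1392 m³/s
Panel 3-4: Δb = 0.79 m, d̄ = (0.54+0.37)/2 = 0.455, v̄ = (0.38+0.38)/2 = 0.38 → q = 0.79×0.455×0.38 = 0.1366 m³/s
Panel 4-5: Δb = 0.54 m, d̄ = (0.37+0.14)/2 = 0.255, v̄ = (0.38+0.19)/2 = 0.285 → q = 0.54×0.255×0.285 = 0.03924 m³/s
Q = Σ q = 0.4310 m³/s

0.431 m³/s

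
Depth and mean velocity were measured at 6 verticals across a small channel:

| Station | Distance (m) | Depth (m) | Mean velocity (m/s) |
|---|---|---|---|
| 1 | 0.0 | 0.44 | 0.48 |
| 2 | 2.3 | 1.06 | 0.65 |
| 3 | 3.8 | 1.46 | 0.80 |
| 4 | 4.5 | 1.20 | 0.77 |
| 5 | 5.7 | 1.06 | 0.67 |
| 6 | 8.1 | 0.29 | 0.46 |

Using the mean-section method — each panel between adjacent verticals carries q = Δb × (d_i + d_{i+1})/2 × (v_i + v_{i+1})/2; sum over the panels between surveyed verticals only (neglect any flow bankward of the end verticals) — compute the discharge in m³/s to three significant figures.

4.97 m³/s

Panel 1-2: Δb = 2.3 m, d̄ = (0.44+1.06)/2 = 0.75, v̄ = (0.48+0.65)/2 = 0.565 → q = 2.3×0.75×0.565 = 0.9746 m³/s
Panel 2-3: Δb = 1.5 m, d̄ = (1.06+1.46)/2 = 1.26, v̄ = (0.65+0.80)/2 = 0.725 → q = 1.5×1.26×0.725 = 1.370 m³/s
Panel 3-4: Δb = 0.7 m, d̄ = (1.46+1.20)/2 = 1.33, v̄ = (0.80+0.77)/2 = 0.785 → q = 0.7×1.33×0.785 = 0.7308 m³/s
Panel 4-5: Δb = 1.2 m, d̄ = (1.20+1.06)/2 = 1.13, v̄ = (0.77+0.67)/2 = 0.72 → q = 1.2×1.13×0.72 = 0.9763 m³/s
Panel 5-6: Δb = 2.4 m, d̄ = (1.06+0.29)/2 = 0.675, v̄ = (0.67+0.46)/2 = 0.565 → q = 2.4×0.675×0.565 = 0.9153 m³/s
Q = Σ q = 4.967 m³/s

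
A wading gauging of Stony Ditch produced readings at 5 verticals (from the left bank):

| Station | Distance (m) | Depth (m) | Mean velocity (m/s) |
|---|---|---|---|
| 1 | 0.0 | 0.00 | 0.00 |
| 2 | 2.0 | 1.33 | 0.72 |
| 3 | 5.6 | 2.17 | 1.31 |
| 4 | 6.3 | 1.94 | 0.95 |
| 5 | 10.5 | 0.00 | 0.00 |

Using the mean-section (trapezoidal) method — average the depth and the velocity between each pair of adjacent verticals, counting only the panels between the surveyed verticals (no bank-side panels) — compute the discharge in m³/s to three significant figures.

10.4 m³/s

Panel 1-2: Δb = 2 m, d̄ = (0.00+1.33)/2 = 0.665, v̄ = (0.00+0.72)/2 = 0.36 → q = 2×0.665×0.36 = 0.4788 m³/s
Panel 2-3: Δb = 3.6 m, d̄ = (1.33+2.17)/2 = 1.75, v̄ = (0.72+1.31)/2 = 1.015 → q = 3.6×1.75×1.015 = 6.395 m³/s
Panel 3-4: Δb = 0.7 m, d̄ = (2.17+1.94)/2 = 2.055, v̄ = (1.31+0.95)/2 = 1.13 → q = 0.7×2.055×1.13 = 1.626 m³/s
Panel 4-5: Δb = 4.2 m, d̄ = (1.94+0.00)/2 = 0.97, v̄ = (0.95+0.00)/2 = 0.475 → q = 4.2×0.97×0.475 = 1.935 m³/s
Q = Σ q = 10.43 m³/s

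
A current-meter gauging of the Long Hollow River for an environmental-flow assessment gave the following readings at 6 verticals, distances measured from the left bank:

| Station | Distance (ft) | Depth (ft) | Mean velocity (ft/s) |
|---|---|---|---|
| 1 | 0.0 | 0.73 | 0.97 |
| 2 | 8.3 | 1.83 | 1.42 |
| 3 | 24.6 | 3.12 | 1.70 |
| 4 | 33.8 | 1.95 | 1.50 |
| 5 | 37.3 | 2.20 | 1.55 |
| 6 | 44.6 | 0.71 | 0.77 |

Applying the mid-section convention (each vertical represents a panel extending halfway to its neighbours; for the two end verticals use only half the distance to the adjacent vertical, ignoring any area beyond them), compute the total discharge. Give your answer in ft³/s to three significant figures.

142 ft³/s

w_1 = (8.3 − 0.0)/2 = 4.15 ft; q_1 = 0.97 × 0.73 × 4.15 = 2.939 ft³/s
w_2 = (24.6 − 0.0)/2 = 12.3 ft; q_2 = 1.42 × 1.83 × 12.3 = 31.96 ft³/s
w_3 = (33.8 − 8.3)/2 = 12.75 ft; q_3 = 1.70 × 3.12 × 12.75 = 67.63 ft³/s
w_4 = (37.3 − 24.6)/2 = 6.35 ft; q_4 = 1.50 × 1.95 × 6.35 = 18.57 ft³/s
w_5 = (44.6 − 33.8)/2 = 5.4 ft; q_5 = 1.55 × 2.20 × 5.4 = 18.41 ft³/s
w_6 = (44.6 − 37.3)/2 = 3.65 ft; q_6 = 0.77 × 0.71 × 3.65 = 1.995 ft³/s
Q = Σ qᵢ = 141.5 ft³/s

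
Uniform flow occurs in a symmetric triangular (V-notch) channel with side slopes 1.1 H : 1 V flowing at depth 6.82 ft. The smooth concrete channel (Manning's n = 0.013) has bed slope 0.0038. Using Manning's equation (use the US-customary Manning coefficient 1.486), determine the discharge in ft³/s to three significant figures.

A = z·y² = 1.1×6.82² = 51.16 ft²
P = 2y√(1+z²) = 2×6.82×√(1+1.1²) = 20.28 ft
R = A/P = 51.16/20.28 = 2.523 ft
Q = (1.486/n)·A·R^(2/3)·S^(1/2) = (1.486/0.013) × 51.16 × 2.523^(2/3) × 0.0038^(1/2) = 668.2 ft³/s

668 ft³/s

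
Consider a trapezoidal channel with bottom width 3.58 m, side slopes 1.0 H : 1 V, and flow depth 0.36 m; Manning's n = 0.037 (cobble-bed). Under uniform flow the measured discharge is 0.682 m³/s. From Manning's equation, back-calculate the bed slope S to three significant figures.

0.00152

A = (b + z·y)·y = (3.58 + 1.0×0.36)×0.36 = 1.418 m²
P = b + 2y√(1+z²) = 3.58 + 2×0.36×√(1+1.0²) = 4.598 m
R = A/P = 1.418/4.598 = 0.3085 m
S = (Q·n / (1·A·R^(2/3)))² = (0.682×0.037 / (1×1.418×0.4565))² = 0.001519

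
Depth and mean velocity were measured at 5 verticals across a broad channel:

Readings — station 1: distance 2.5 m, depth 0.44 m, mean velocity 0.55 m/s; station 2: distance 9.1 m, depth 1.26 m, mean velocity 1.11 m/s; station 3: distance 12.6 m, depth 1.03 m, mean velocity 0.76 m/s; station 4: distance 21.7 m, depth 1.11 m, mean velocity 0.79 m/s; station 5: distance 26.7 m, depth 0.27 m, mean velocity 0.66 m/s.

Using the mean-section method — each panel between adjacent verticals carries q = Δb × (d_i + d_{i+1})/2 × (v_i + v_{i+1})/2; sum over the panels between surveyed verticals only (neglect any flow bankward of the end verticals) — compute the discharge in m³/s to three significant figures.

18.5 m³/s

Panel 1-2: Δb = 6.6 m, d̄ = (0.44+1.26)/2 = 0.85, v̄ = (0.55+1.11)/2 = 0.83 → q = 6.6×0.85×0.83 = 4.656 m³/s
Panel 2-3: Δb = 3.5 m, d̄ = (1.26+1.03)/2 = 1.145, v̄ = (1.11+0.76)/2 = 0.935 → q = 3.5×1.145×0.935 = 3.747 m³/s
Panel 3-4: Δb = 9.1 m, d̄ = (1.03+1.11)/2 = 1.07, v̄ = (0.76+0.79)/2 = 0.775 → q = 9.1×1.07×0.775 = 7.546 m³/s
Panel 4-5: Δb = 5 m, d̄ = (1.11+0.27)/2 = 0.69, v̄ = (0.79+0.66)/2 = 0.725 → q = 5×0.69×0.725 = 2.501 m³/s
Q = Σ q = 18.45 m³/s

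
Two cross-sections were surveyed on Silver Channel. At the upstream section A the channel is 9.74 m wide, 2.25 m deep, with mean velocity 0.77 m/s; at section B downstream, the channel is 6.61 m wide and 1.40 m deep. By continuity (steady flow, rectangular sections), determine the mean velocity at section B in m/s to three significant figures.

Q = A₁V₁ = (9.74×2.25) × 0.77 = 16.87 m³/s
A₂ = 6.61 × 1.40 = 9.254 m²
V₂ = Q/A₂ = 16.87/9.254 = 1.823 m/s

1.82 m/s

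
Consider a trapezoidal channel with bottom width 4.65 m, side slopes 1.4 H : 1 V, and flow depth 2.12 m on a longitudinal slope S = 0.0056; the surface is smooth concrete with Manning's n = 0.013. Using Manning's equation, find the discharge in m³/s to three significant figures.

A = (b + z·y)·y = (4.65 + 1.4×2.12)×2.12 = 16.15 m²
P = b + 2y√(1+z²) = 4.65 + 2×2.12×√(1+1.4²) = 11.94 m
R = A/P = 16.15/11.94 = 1.352 m
Q = (1/n)·A·R^(2/3)·S^(1/2) = (1/0.013) × 16.15 × 1.352^(2/3) × 0.0056^(1/2) = 113.7 m³/s

114 m³/s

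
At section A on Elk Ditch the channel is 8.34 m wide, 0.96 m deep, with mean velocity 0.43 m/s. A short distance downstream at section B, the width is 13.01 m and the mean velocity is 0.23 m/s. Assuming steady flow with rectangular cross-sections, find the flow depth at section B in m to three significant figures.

Q = A₁V₁ = (8.34×0.96) × 0.43 = 3.443 m³/s
d₂ = Q/(b₂ V₂) = 3.443/(13.01×0.23) = 1.151 m

1.15 m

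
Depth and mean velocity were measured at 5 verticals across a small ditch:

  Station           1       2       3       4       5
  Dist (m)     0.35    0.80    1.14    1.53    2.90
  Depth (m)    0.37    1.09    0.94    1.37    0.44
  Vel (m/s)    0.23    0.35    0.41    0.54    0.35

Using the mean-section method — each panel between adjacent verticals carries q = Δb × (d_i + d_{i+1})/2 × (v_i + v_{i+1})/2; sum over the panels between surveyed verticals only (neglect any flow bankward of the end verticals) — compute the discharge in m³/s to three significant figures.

0.992 m³/s

Panel 1-2: Δb = 0.45 m, d̄ = (0.37+1.09)/2 = 0.73, v̄ = (0.23+0.35)/2 = 0.29 → q = 0.45×0.73×0.29 = 0.09527 m³/s
Panel 2-3: Δb = 0.34 m, d̄ = (1.09+0.94)/2 = 1.015, v̄ = (0.35+0.41)/2 = 0.38 → q = 0.34×1.015×0.38 = 0.1311 m³/s
Panel 3-4: Δb = 0.39 m, d̄ = (0.94+1.37)/2 = 1.155, v̄ = (0.41+0.54)/2 = 0.475 → q = 0.39×1.155×0.475 = 0.2140 m³/s
Panel 4-5: Δb = 1.37 m, d̄ = (1.37+0.44)/2 = 0.905, v̄ = (0.54+0.35)/2 = 0.445 → q = 1.37×0.905×0.445 = 0.5517 m³/s
Q = Σ q = 0.9921 m³/s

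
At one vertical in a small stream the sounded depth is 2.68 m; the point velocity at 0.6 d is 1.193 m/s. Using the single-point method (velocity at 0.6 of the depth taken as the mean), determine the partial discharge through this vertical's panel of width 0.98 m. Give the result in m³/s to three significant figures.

v̄ = v₀.₆ = 1.193 m/s
q = v̄ × d × w = 1.193 × 2.68 × 0.98 = 3.133 m³/s

3.13 m³/s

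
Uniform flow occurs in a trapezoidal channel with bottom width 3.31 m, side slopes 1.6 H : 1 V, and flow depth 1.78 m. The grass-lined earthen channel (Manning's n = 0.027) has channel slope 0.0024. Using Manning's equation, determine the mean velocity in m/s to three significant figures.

A = (b + z·y)·y = (3.31 + 1.6×1.78)×1.78 = 10.96 m²
P = b + 2y√(1+z²) = 3.31 + 2×1.78×√(1+1.6²) = 10.03 m
R = A/P = 10.96/10.03 = 1.093 m
Q = (1/n)·A·R^(2/3)·S^(1/2) = (1/0.027) × 10.96 × 1.093^(2/3) × 0.0024^(1/2) = 21.11 m³/s
V = Q/A = 21.11/10.96 = 1.925 m/s

1.93 m/s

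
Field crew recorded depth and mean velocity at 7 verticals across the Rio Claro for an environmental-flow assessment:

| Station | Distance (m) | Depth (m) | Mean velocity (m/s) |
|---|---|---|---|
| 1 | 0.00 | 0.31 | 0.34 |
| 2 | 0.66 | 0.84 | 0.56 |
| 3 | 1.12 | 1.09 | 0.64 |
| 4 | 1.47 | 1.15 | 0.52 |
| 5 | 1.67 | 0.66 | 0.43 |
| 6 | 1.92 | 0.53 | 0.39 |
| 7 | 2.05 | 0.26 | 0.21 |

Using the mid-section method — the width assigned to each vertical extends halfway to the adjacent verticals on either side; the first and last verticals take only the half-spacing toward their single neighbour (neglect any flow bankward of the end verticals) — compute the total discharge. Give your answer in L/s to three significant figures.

w_1 = (0.66 − 0.00)/2 = 0.33 m; q_1 = 0.34 × 0.31 × 0.33 = 0.03478 m³/s
w_2 = (1.12 − 0.00)/2 = 0.56 m; q_2 = 0.56 × 0.84 × 0.56 = 0.2634 m³/s
w_3 = (1.47 − 0.66)/2 = 0.405 m; q_3 = 0.64 × 1.09 × 0.405 = 0.2825 m³/s
w_4 = (1.67 − 1.12)/2 = 0.275 m; q_4 = 0.52 × 1.15 × 0.275 = 0.1645 m³/s
w_5 = (1.92 − 1.47)/2 = 0.225 m; q_5 = 0.43 × 0.66 × 0.225 = 0.06386 m³/s
w_6 = (2.05 − 1.67)/2 = 0.19 m; q_6 = 0.39 × 0.53 × 0.19 = 0.03927 m³/s
w_7 = (2.05 − 1.92)/2 = 0.065 m; q_7 = 0.21 × 0.26 × 0.065 = 0.003549 m³/s
Q = Σ qᵢ = 0.8519 m³/s
= 0.8519 × 1000 = 851.9 L/s

852 L/s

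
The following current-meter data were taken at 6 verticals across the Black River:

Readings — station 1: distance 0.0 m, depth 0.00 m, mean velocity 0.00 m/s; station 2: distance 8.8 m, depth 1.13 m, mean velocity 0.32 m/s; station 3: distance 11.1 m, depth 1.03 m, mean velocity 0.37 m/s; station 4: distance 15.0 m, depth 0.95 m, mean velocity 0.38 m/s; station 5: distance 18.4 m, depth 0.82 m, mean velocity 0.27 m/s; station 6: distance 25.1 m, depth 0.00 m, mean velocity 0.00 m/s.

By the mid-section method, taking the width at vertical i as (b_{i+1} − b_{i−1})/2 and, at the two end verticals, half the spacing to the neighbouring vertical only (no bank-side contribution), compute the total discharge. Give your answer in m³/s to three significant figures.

5.62 m³/s

w_2 = (11.1 − 0.0)/2 = 5.55 m; q_2 = 0.32 × 1.13 × 5.55 = 2.007 m³/s
w_3 = (15.0 − 8.8)/2 = 3.1 m; q_3 = 0.37 × 1.03 × 3.1 = 1.181 m³/s
w_4 = (18.4 − 11.1)/2 = 3.65 m; q_4 = 0.38 × 0.95 × 3.65 = 1.318 m³/s
w_5 = (25.1 − 15.0)/2 = 5.05 m; q_5 = 0.27 × 0.82 × 5.05 = 1.118 m³/s
Stations 1, 6 contribute zero (depth or velocity is 0).
Q = Σ qᵢ = 5.624 m³/s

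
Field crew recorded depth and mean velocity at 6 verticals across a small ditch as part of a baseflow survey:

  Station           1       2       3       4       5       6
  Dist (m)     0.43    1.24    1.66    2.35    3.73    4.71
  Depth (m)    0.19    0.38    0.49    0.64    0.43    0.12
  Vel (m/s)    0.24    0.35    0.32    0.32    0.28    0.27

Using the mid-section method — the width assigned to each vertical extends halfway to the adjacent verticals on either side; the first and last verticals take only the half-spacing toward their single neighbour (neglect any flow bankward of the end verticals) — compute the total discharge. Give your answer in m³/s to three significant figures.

w_1 = (1.24 − 0.43)/2 = 0.405 m; q_1 = 0.24 × 0.19 × 0.405 = 0.01847 m³/s
w_2 = (1.66 − 0.43)/2 = 0.615 m; q_2 = 0.35 × 0.38 × 0.615 = 0.08180 m³/s
w_3 = (2.35 − 1.24)/2 = 0.555 m; q_3 = 0.32 × 0.49 × 0.555 = 0.08702 m³/s
w_4 = (3.73 − 1.66)/2 = 1.035 m; q_4 = 0.32 × 0.64 × 1.035 = 0.2120 m³/s
w_5 = (4.71 − 2.35)/2 = 1.18 m; q_5 = 0.28 × 0.43 × 1.18 = 0.1421 m³/s
w_6 = (4.71 − 3.73)/2 = 0.49 m; q_6 = 0.27 × 0.12 × 0.49 = 0.01588 m³/s
Q = Σ qᵢ = 0.5572 m³/s

0.557 m³/s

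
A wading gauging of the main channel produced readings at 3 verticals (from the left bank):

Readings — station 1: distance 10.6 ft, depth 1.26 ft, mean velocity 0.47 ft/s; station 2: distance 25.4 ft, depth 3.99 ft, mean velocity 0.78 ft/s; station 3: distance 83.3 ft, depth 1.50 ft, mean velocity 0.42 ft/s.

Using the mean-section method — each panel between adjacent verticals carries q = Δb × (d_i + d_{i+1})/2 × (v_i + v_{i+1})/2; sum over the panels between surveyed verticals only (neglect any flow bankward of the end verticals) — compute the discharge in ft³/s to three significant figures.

120 ft³/s

Panel 1-2: Δb = 14.8 ft, d̄ = (1.26+3.99)/2 = 2.625, v̄ = (0.47+0.78)/2 = 0.625 → q = 14.8×2.625×0.625 = 24.28 ft³/s
Panel 2-3: Δb = 57.9 ft, d̄ = (3.99+1.50)/2 = 2.745, v̄ = (0.78+0.42)/2 = 0.6 → q = 57.9×2.745×0.6 = 95.36 ft³/s
Q = Σ q = 119.6 ft³/s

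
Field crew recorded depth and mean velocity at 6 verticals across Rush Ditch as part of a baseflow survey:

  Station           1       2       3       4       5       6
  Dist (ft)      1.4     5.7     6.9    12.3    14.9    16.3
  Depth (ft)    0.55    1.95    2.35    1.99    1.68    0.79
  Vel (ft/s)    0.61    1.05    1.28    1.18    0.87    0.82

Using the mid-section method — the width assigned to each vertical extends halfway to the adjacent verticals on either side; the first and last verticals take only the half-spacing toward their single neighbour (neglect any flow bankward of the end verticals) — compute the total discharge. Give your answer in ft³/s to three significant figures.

29.0 ft³/s

w_1 = (5.7 − 1.4)/2 = 2.15 ft; q_1 = 0.61 × 0.55 × 2.15 = 0.7213 ft³/s
w_2 = (6.9 − 1.4)/2 = 2.75 ft; q_2 = 1.05 × 1.95 × 2.75 = 5.631 ft³/s
w_3 = (12.3 − 5.7)/2 = 3.3 ft; q_3 = 1.28 × 2.35 × 3.3 = 9.926 ft³/s
w_4 = (14.9 − 6.9)/2 = 4 ft; q_4 = 1.18 × 1.99 × 4 = 9.393 ft³/s
w_5 = (16.3 − 12.3)/2 = 2 ft; q_5 = 0.87 × 1.68 × 2 = 2.923 ft³/s
w_6 = (16.3 − 14.9)/2 = 0.7 ft; q_6 = 0.82 × 0.79 × 0.7 = 0.4535 ft³/s
Q = Σ qᵢ = 29.05 ft³/s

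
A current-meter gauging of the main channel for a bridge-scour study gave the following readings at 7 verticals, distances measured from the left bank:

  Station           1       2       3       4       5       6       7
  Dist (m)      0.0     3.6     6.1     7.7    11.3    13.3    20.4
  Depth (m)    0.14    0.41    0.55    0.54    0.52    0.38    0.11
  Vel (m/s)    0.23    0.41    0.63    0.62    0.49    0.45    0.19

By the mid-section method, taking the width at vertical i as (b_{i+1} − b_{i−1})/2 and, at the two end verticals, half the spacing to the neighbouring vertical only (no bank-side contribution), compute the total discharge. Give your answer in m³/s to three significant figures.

3.72 m³/s

w_1 = (3.6 − 0.0)/2 = 1.8 m; q_1 = 0.23 × 0.14 × 1.8 = 0.05796 m³/s
w_2 = (6.1 − 0.0)/2 = 3.05 m; q_2 = 0.41 × 0.41 × 3.05 = 0.5127 m³/s
w_3 = (7.7 − 3.6)/2 = 2.05 m; q_3 = 0.63 × 0.55 × 2.05 = 0.7103 m³/s
w_4 = (11.3 − 6.1)/2 = 2.6 m; q_4 = 0.62 × 0.54 × 2.6 = 0.8705 m³/s
w_5 = (13.3 − 7.7)/2 = 2.8 m; q_5 = 0.49 × 0.52 × 2.8 = 0.7134 m³/s
w_6 = (20.4 − 11.3)/2 = 4.55 m; q_6 = 0.45 × 0.38 × 4.55 = 0.7781 m³/s
w_7 = (20.4 − 13.3)/2 = 3.55 m; q_7 = 0.19 × 0.11 × 3.55 = 0.07420 m³/s
Q = Σ qᵢ = 3.717 m³/s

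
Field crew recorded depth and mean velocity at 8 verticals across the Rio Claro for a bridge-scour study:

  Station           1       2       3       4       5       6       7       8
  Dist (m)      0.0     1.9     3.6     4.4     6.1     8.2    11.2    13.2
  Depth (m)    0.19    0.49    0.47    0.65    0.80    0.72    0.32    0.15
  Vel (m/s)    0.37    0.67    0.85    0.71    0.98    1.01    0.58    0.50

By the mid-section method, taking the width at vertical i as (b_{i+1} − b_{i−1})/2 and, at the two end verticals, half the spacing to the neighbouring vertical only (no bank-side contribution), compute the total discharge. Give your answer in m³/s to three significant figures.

w_1 = (1.9 − 0.0)/2 = 0.95 m; q_1 = 0.37 × 0.19 × 0.95 = 0.06679 m³/s
w_2 = (3.6 − 0.0)/2 = 1.8 m; q_2 = 0.67 × 0.49 × 1.8 = 0.5909 m³/s
w_3 = (4.4 − 1.9)/2 = 1.25 m; q_3 = 0.85 × 0.47 × 1.25 = 0.4994 m³/s
w_4 = (6.1 − 3.6)/2 = 1.25 m; q_4 = 0.71 × 0.65 × 1.25 = 0.5769 m³/s
w_5 = (8.2 − 4.4)/2 = 1.9 m; q_5 = 0.98 × 0.80 × 1.9 = 1.490 m³/s
w_6 = (11.2 − 6.1)/2 = 2.55 m; q_6 = 1.01 × 0.72 × 2.55 = 1.854 m³/s
w_7 = (13.2 − 8.2)/2 = 2.5 m; q_7 = 0.58 × 0.32 × 2.5 = 0.4640 m³/s
w_8 = (13.2 − 11.2)/2 = 1 m; q_8 = 0.50 × 0.15 × 1 = 0.07500 m³/s
Q = Σ qᵢ = 5.617 m³/s

5.62 m³/s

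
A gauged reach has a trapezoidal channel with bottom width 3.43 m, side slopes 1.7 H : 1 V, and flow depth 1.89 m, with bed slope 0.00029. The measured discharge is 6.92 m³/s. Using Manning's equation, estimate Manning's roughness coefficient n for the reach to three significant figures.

0.0340

A = (b + z·y)·y = (3.43 + 1.7×1.89)×1.89 = 12.56 m²
P = b + 2y√(1+z²) = 3.43 + 2×1.89×√(1+1.7²) = 10.89 m
R = A/P = 12.56/10.89 = 1.153 m
n = (1/Q)·A·R^(2/3)·S^(1/2) = (1/6.92) × 12.56 × 1.100 × 0.01703 = 0.03398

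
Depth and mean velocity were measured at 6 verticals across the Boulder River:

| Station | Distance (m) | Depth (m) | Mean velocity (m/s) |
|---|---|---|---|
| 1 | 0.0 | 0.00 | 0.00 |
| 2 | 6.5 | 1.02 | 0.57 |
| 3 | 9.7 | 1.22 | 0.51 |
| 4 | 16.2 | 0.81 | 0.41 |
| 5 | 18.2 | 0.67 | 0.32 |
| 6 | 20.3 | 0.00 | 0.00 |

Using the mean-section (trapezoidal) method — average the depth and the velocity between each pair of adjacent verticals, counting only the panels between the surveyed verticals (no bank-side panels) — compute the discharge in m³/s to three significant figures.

Panel 1-2: Δb = 6.5 m, d̄ = (0.00+1.02)/2 = 0.51, v̄ = (0.00+0.57)/2 = 0.285 → q = 6.5×0.51×0.285 = 0.9448 m³/s
Panel 2-3: Δb = 3.2 m, d̄ = (1.02+1.22)/2 = 1.12, v̄ = (0.57+0.51)/2 = 0.54 → q = 3.2×1.12×0.54 = 1.935 m³/s
Panel 3-4: Δb = 6.5 m, d̄ = (1.22+0.81)/2 = 1.015, v̄ = (0.51+0.41)/2 = 0.46 → q = 6.5×1.015×0.46 = 3.035 m³/s
Panel 4-5: Δb = 2 m, d̄ = (0.81+0.67)/2 = 0.74, v̄ = (0.41+0.32)/2 = 0.365 → q = 2×0.74×0.365 = 0.5402 m³/s
Panel 5-6: Δb = 2.1 m, d̄ = (0.67+0.00)/2 = 0.335, v̄ = (0.32+0.00)/2 = 0.16 → q = 2.1×0.335×0.16 = 0.1126 m³/s
Q = Σ q = 6.568 m³/s

6.57 m³/s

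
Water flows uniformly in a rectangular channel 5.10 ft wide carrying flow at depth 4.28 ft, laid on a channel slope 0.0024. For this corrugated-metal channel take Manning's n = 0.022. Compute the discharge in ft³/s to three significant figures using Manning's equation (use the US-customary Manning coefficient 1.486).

A = b·y = 5.10 × 4.28 = 21.83 ft²
P = b + 2y = 5.10 + 2×4.28 = 13.66 ft
R = A/P = 21.83/13.66 = 1.598 ft
Q = (1.486/n)·A·R^(2/3)·S^(1/2) = (1.486/0.022) × 21.83 × 1.598^(2/3) × 0.0024^(1/2) = 98.72 ft³/s

98.7 ft³/s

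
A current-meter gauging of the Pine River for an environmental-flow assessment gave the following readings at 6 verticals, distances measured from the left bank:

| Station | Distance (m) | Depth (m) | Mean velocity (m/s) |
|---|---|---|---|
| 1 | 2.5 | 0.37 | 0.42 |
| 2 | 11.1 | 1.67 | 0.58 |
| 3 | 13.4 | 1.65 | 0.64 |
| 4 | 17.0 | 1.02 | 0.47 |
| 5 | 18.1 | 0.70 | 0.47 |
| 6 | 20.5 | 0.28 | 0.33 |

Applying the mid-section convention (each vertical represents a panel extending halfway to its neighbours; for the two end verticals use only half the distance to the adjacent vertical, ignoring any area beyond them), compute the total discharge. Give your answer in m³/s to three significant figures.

10.9 m³/s

w_1 = (11.1 − 2.5)/2 = 4.3 m; q_1 = 0.42 × 0.37 × 4.3 = 0.6682 m³/s
w_2 = (13.4 − 2.5)/2 = 5.45 m; q_2 = 0.58 × 1.67 × 5.45 = 5.279 m³/s
w_3 = (17.0 − 11.1)/2 = 2.95 m; q_3 = 0.64 × 1.65 × 2.95 = 3.115 m³/s
w_4 = (18.1 − 13.4)/2 = 2.35 m; q_4 = 0.47 × 1.02 × 2.35 = 1.127 m³/s
w_5 = (20.5 − 17.0)/2 = 1.75 m; q_5 = 0.47 × 0.70 × 1.75 = 0.5758 m³/s
w_6 = (20.5 − 18.1)/2 = 1.2 m; q_6 = 0.33 × 0.28 × 1.2 = 0.1109 m³/s
Q = Σ qᵢ = 10.88 m³/s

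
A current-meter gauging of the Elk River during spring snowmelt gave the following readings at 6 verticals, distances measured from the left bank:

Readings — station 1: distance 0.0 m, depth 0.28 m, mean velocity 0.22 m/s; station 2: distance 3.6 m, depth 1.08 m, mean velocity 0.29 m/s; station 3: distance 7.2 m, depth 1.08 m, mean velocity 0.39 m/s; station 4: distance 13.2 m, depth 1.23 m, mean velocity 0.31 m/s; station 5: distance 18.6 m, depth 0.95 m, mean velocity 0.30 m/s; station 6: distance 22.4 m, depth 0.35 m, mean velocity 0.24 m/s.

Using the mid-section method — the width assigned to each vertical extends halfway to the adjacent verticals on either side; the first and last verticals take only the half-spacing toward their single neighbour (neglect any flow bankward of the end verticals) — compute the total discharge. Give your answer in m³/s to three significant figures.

6.90 m³/s

w_1 = (3.6 − 0.0)/2 = 1.8 m; q_1 = 0.22 × 0.28 × 1.8 = 0.1109 m³/s
w_2 = (7.2 − 0.0)/2 = 3.6 m; q_2 = 0.29 × 1.08 × 3.6 = 1.128 m³/s
w_3 = (13.2 − 3.6)/2 = 4.8 m; q_3 = 0.39 × 1.08 × 4.8 = 2.022 m³/s
w_4 = (18.6 − 7.2)/2 = 5.7 m; q_4 = 0.31 × 1.23 × 5.7 = 2.173 m³/s
w_5 = (22.4 − 13.2)/2 = 4.6 m; q_5 = 0.30 × 0.95 × 4.6 = 1.311 m³/s
w_6 = (22.4 − 18.6)/2 = 1.9 m; q_6 = 0.24 × 0.35 × 1.9 = 0.1596 m³/s
Q = Σ qᵢ = 6.904 m³/s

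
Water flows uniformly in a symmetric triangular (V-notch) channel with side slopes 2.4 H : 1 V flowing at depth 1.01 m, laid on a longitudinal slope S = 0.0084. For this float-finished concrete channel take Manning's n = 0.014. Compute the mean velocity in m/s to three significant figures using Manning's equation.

A = z·y² = 2.4×1.01² = 2.448 m²
P = 2y√(1+z²) = 2×1.01×√(1+2.4²) = 5.252 m
R = A/P = 2.448/5.252 = 0.4662 m
Q = (1/n)·A·R^(2/3)·S^(1/2) = (1/0.014) × 2.448 × 0.4662^(2/3) × 0.0084^(1/2) = 9.636 m³/s
V = Q/A = 9.636/2.448 = 3.936 m/s

3.94 m/s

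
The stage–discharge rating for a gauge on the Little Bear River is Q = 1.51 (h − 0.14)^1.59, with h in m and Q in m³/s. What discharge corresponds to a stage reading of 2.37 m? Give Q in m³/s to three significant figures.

Q = 1.51 × (2.37 − 0.14)^1.59 = 1.51 × 2.23^1.59 = 5.405 m³/s

5.40 m³/s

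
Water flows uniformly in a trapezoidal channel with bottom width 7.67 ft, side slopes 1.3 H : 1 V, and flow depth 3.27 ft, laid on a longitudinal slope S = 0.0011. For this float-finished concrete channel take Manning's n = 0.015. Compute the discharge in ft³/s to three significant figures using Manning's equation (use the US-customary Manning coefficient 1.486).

A = (b + z·y)·y = (7.67 + 1.3×3.27)×3.27 = 38.98 ft²
P = b + 2y√(1+z²) = 7.67 + 2×3.27×√(1+1.3²) = 18.40 ft
R = A/P = 38.98/18.40 = 2.119 ft
Q = (1.486/n)·A·R^(2/3)·S^(1/2) = (1.486/0.015) × 38.98 × 2.119^(2/3) × 0.0011^(1/2) = 211.3 ft³/s

211 ft³/s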